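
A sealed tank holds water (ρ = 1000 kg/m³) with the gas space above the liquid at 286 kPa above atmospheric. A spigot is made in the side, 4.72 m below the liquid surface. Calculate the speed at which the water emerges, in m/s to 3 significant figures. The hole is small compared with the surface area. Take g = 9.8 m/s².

v = 25.8 m/s

Take point 1 at the surface (v₁ ≈ 0) and point 2 at the hole (at atmospheric pressure). Bernoulli: P₁ + ρg h = P_atm + ½ρv₂².
With P₁ − P_atm = 286000 Pa, v₂ = √(2gh + 2ΔP/ρ) = √(2·9.8·4.72 + 2·286000/1000) = 25.8 m/s.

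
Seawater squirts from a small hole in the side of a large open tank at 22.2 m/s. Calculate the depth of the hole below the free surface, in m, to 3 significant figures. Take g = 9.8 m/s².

For a small hole in a large open tank, ½v² = gh, giving h = v²/(2g).
h = 22.2²/(2·9.8) = 493/19.60 = 25.1 m.

h = 25.1 m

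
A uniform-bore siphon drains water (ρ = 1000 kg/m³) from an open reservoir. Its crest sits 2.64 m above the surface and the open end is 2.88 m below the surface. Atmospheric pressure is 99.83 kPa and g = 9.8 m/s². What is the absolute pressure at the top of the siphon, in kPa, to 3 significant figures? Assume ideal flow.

45.7 kPa

The outlet speed comes from Torricelli: v = √(2g·2.88) = 7.51 m/s.
With constant cross-section the crest speed equals v; applying Bernoulli from the surface up to the crest, P_top = P_atm − ½ρv² − ρg·h_top.
P_top = 99830 − ½·1000·7.51² − 1000·9.8·2.64 = 45700 Pa.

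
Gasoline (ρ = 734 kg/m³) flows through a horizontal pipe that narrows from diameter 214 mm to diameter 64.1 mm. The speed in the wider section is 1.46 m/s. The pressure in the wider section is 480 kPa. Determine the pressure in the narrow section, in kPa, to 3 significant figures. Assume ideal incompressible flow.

P₂ = 384 kPa

The volume flow rate is constant, so v₂ = (A₁/A₂)v₁ = (360/32.3)·1.46 = 16.3 m/s.
Along the horizontal streamline, P + ½ρv² is constant.
P₂ = P₁ − ½ρ(v₂² − v₁²) = 480000 − ½·734·(16.3² − 1.46²) = 480000 − 96400 = 384000 Pa.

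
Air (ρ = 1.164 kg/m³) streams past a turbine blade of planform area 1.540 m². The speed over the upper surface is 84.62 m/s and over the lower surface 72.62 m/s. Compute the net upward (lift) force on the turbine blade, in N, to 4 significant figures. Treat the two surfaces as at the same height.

The faster flow above has the lower pressure; Bernoulli (same height) gives ΔP = ½ρ(v_up² − v_low²).
ΔP = ½·1.164·(84.62² − 72.62²) = 1098 Pa.
Lift = ΔP · A = 1098 × 1.540 = 1691 N.

F = 1691 N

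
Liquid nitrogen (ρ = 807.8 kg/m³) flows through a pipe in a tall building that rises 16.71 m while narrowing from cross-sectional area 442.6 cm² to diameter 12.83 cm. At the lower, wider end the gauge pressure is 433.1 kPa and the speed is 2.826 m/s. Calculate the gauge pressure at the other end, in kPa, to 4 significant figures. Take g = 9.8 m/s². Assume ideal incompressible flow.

Continuity gives A₁v₁ = A₂v₂, so v₂ = (442.6 cm²)/(129.3 cm²) × 2.826 m/s = 9.675 m/s.
Energy conservation along the streamline gives P₂ = P₁ − ½ρ(v₂² − v₁²) − ρg(h₂ − h₁).
P₂ = 433100 + ½·807.8·(2.826² − 9.675²) − 807.8·9.8·(+16.71) = 433100 + (-34580) − (132300) = 266200 Pa.

P₂ ≈ 266.2 kPa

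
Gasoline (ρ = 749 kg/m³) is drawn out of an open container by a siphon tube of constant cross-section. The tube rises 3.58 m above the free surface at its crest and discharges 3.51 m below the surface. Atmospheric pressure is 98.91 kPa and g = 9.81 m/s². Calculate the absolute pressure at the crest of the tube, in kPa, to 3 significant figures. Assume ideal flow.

P_top ≈ 46.8 kPa

From the surface to the outlet (both open to atmosphere, surface at rest): v = √(2g·h_out) = √(2·9.81·3.51) = 8.30 m/s.
With constant cross-section the crest speed equals v; applying Bernoulli from the surface up to the crest, P_top = P_atm − ½ρv² − ρg·h_top.
P_top = 98910 − ½·749·8.30² − 749·9.81·3.58 = 46800 Pa.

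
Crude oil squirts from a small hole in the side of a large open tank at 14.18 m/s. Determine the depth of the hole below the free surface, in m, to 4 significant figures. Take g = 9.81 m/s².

h = 10.25 m

Torricelli: v = √(2gh), so h = v²/(2g).
h = 14.18²/(2·9.81) = 201.1/19.62 = 10.25 m.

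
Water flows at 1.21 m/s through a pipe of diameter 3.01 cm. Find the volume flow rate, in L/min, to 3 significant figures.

Q = 51.7 L/min

Q = A·v = 0.000712 m² × 1.21 m/s = 0.000861 m³/s.
Converting: 0.000861 m³/s × 60000 = 51.7 L/min.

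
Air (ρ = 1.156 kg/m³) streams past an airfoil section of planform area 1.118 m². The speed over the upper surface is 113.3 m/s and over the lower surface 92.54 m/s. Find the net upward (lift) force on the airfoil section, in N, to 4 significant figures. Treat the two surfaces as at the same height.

F ≈ 2761 N

The faster flow above has the lower pressure; Bernoulli (same height) gives ΔP = ½ρ(v_up² − v_low²).
ΔP = ½·1.156·(113.3² − 92.54²) = 2470 Pa.
Lift = ΔP · A = 2470 × 1.118 = 2761 N.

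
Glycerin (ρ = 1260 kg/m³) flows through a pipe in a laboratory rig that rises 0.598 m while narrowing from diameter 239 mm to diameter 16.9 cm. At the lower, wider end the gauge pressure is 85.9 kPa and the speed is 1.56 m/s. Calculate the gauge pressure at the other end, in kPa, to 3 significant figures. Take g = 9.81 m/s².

P₂ = 73.9 kPa

Continuity gives A₁v₁ = A₂v₂, so v₂ = (449 cm²)/(224 cm²) × 1.56 m/s = 3.12 m/s.
Bernoulli: P₁ + ½ρv₁² + ρg h₁ = P₂ + ½ρv₂² + ρg h₂, so P₂ = P₁ + ½ρ(v₁² − v₂²) − ρg(h₂ − h₁).
P₂ = 85900 + ½·1260·(1.56² − 3.12²) − 1260·9.81·(+0.598) = 85900 + (-4600) − (7390) = 73900 Pa.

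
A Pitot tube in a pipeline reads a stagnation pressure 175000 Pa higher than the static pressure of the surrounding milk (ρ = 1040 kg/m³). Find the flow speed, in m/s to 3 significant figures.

At the stagnation point the flow is brought to rest, so Bernoulli gives P_stag − P_static = ½ρv².
v = √(2ΔP/ρ) = √(2·175000/1040) = 18.3 m/s.

18.3 m/s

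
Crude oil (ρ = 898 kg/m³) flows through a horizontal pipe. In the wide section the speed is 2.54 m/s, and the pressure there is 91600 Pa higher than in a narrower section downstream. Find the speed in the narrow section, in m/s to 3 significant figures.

v₂ = 14.5 m/s

Along the level pipe P + ½ρv² is conserved, hence v₂² = v₁² + 2(P₁ − P₂)/ρ.
v₂ = √(2.54² + 2·91600/898) = √(6.45 + 204) = 14.5 m/s.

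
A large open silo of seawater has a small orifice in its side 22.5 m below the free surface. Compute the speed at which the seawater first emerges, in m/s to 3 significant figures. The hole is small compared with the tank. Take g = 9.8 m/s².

Bernoulli from surface to hole (P equal, v_surface ≈ 0): v = √(2gh) = √(2×9.8×22.5) = 21.0 m/s.

v = 21.0 m/s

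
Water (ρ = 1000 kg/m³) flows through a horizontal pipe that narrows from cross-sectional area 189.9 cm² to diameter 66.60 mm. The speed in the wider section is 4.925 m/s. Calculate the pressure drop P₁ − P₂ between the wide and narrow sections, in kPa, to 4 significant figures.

Continuity gives A₁v₁ = A₂v₂, so v₂ = (189.9 cm²)/(34.84 cm²) × 4.925 m/s = 26.85 m/s.
Bernoulli (h₁ = h₂): P₁ − P₂ = ½ρ(v₂² − v₁²).
P₁ − P₂ = ½·1000·(26.85² − 4.925²) = ½·1000·696.5 = 348200 Pa.

ΔP ≈ 348.2 kPa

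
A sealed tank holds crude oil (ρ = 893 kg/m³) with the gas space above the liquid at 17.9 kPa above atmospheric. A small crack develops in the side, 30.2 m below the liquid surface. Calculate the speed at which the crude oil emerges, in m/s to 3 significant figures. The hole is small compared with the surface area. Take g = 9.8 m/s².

25.1 m/s

Take point 1 at the surface (v₁ ≈ 0) and point 2 at the hole (at atmospheric pressure). Bernoulli: P₁ + ρg h = P_atm + ½ρv₂².
With P₁ − P_atm = 17900 Pa, v₂ = √(2gh + 2ΔP/ρ) = √(2·9.8·30.2 + 2·17900/893) = 25.1 m/s.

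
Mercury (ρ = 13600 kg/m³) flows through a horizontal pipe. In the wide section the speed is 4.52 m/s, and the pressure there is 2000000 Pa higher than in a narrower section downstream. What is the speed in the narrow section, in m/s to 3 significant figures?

v₂ ≈ 17.7 m/s

Along the level pipe P + ½ρv² is conserved, hence v₂² = v₁² + 2(P₁ − P₂)/ρ.
v₂ = √(4.52² + 2·2000000/13600) = √(20.4 + 294) = 17.7 m/s.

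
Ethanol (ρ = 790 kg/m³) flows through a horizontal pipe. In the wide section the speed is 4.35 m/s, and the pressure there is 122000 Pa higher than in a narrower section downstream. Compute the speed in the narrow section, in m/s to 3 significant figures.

With h₁ = h₂, rearranging Bernoulli gives v₂ = √(v₁² + 2ΔP/ρ).
v₂ = √(4.35² + 2·122000/790) = √(18.9 + 309) = 18.1 m/s.

v₂ ≈ 18.1 m/s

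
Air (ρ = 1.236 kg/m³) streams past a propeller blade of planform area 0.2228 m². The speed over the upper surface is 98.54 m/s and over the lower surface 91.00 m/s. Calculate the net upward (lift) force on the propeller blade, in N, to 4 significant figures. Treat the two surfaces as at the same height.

196.8 N

With equal heights on the two surfaces, Bernoulli gives P_lower − P_upper = ½ρ(v_upper² − v_lower²).
ΔP = ½·1.236·(98.54² − 91.00²) = 883.2 Pa.
Lift = ΔP · A = 883.2 × 0.2228 = 196.8 N.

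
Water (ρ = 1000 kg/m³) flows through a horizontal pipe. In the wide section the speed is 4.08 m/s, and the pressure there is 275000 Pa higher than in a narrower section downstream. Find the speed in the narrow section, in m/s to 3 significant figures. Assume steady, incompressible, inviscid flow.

Horizontal Bernoulli: P₁ + ½ρv₁² = P₂ + ½ρv₂², so v₂² = v₁² + 2(P₁ − P₂)/ρ.
v₂ = √(4.08² + 2·275000/1000) = √(16.6 + 550) = 23.8 m/s.

v₂ ≈ 23.8 m/s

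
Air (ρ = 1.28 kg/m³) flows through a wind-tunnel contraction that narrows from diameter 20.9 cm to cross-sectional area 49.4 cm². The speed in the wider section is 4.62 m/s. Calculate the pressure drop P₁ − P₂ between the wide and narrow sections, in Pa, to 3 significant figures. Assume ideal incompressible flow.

The volume flow rate is constant, so v₂ = (A₁/A₂)v₁ = (343/49.4)·4.62 = 32.1 m/s.
Bernoulli (h₁ = h₂): P₁ − P₂ = ½ρ(v₂² − v₁²).
P₁ − P₂ = ½·1.28·(32.1² − 4.62²) = ½·1.28·1010 = 645 Pa.

ΔP ≈ 645 Pa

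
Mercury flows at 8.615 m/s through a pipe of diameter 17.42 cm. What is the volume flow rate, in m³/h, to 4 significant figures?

Q = A·v = 0.02383 m² × 8.615 m/s = 0.2053 m³/s.
Converting: 0.2053 m³/s × 3600 = 739.2 m³/h.

Q ≈ 739.2 m³/h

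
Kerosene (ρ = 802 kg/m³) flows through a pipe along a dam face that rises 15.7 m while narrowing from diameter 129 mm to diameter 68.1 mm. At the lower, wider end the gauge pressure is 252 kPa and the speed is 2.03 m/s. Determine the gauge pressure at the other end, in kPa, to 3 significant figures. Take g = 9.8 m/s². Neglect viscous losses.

The volume flow rate is constant, so v₂ = (A₁/A₂)v₁ = (131/36.4)·2.03 = 7.28 m/s.
Applying Bernoulli between the two ends and solving for P₂: P₂ = P₁ + ½ρ(v₁² − v₂²) − ρgΔh.
P₂ = 252000 + ½·802·(2.03² − 7.28²) − 802·9.8·(+15.7) = 252000 + (-19600) − (123000) = 109000 Pa.

P₂ ≈ 109 kPa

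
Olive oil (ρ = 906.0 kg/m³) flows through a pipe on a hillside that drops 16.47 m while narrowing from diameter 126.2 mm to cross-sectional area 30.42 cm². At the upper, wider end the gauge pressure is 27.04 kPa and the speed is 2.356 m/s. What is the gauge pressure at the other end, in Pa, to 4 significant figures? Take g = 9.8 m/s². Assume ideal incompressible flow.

By continuity, v₂ = v₁·A₁/A₂ = 2.356·(125.1/30.42) = 9.688 m/s.
Applying Bernoulli between the two ends and solving for P₂: P₂ = P₁ + ½ρ(v₁² − v₂²) − ρgΔh.
P₂ = 27040 + ½·906.0·(2.356² − 9.688²) − 906.0·9.8·(−16.47) = 27040 + (-40000) − (-146200) = 133300 Pa.

P₂ = 133300 Pa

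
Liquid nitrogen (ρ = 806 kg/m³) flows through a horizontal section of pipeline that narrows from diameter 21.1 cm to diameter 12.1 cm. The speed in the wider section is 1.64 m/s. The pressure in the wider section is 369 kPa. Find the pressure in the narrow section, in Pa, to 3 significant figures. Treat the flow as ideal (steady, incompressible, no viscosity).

By continuity, v₂ = v₁·A₁/A₂ = 1.64·(350/115) = 4.99 m/s.
Along the horizontal streamline, P + ½ρv² is constant.
P₂ = P₁ − ½ρ(v₂² − v₁²) = 369000 − ½·806·(4.99² − 1.64²) = 369000 − 8940 = 360000 Pa.

P₂ = 360000 Pa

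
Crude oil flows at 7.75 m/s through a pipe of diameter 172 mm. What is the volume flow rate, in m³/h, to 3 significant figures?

Q = A·v = 0.0232 m² × 7.75 m/s = 0.180 m³/s.
Converting: 0.180 m³/s × 3600 = 648 m³/h.

Q ≈ 648 m³/h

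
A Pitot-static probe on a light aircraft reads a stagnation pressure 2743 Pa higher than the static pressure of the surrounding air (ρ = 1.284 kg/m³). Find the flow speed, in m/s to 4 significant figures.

Bernoulli between the free stream and the stagnation point: ½ρv² = P_stag − P_static.
v = √(2ΔP/ρ) = √(2·2743/1.284) = 65.37 m/s.

65.37 m/s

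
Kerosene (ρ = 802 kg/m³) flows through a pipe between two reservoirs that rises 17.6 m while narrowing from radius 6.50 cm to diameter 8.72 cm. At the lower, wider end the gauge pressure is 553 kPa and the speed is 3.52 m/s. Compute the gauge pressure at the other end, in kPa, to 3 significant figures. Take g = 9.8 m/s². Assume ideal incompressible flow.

P₂ ≈ 395 kPa

Continuity gives A₁v₁ = A₂v₂, so v₂ = (133 cm²)/(59.7 cm²) × 3.52 m/s = 7.82 m/s.
Applying Bernoulli between the two ends and solving for P₂: P₂ = P₁ + ½ρ(v₁² − v₂²) − ρgΔh.
P₂ = 553000 + ½·802·(3.52² − 7.82²) − 802·9.8·(+17.6) = 553000 + (-19600) − (138000) = 395000 Pa.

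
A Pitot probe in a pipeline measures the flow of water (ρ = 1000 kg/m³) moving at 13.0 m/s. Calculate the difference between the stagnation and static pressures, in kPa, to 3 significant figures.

ΔP ≈ 84.5 kPa

The dynamic pressure equals the rise in static pressure at the stagnation point: ΔP = ½ρv².
ΔP = ½·1000·13.0² = 84500 Pa.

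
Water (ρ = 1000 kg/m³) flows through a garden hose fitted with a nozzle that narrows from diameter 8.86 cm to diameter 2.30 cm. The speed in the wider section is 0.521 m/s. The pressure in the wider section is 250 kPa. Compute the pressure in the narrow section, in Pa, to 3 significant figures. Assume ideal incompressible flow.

The volume flow rate is constant, so v₂ = (A₁/A₂)v₁ = (61.7/4.15)·0.521 = 7.73 m/s.
Bernoulli (h₁ = h₂): P₁ − P₂ = ½ρ(v₂² − v₁²).
P₂ = P₁ − ½ρ(v₂² − v₁²) = 250000 − ½·1000·(7.73² − 0.521²) = 250000 − 29800 = 220000 Pa.

220000 Pa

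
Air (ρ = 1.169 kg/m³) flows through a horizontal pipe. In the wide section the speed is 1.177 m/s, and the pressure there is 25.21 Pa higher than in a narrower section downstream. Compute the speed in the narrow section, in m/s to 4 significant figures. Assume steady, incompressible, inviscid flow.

v₂ ≈ 6.672 m/s

With h₁ = h₂, rearranging Bernoulli gives v₂ = √(v₁² + 2ΔP/ρ).
v₂ = √(1.177² + 2·25.21/1.169) = √(1.385 + 43.13) = 6.672 m/s.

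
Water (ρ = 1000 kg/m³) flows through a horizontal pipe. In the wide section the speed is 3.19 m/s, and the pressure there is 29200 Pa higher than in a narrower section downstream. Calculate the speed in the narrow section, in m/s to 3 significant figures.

v₂ ≈ 8.28 m/s

Along the level pipe P + ½ρv² is conserved, hence v₂² = v₁² + 2(P₁ − P₂)/ρ.
v₂ = √(3.19² + 2·29200/1000) = √(10.2 + 58.4) = 8.28 m/s.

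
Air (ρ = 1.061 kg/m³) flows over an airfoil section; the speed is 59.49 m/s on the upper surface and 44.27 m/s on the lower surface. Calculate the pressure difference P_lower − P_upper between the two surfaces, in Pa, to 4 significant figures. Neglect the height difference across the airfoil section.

837.8 Pa

The pressure is lower where the speed is higher: ΔP = ½ρ(v_up² − v_low²).
ΔP = ½·1.061·(59.49² − 44.27²) = 837.8 Pa.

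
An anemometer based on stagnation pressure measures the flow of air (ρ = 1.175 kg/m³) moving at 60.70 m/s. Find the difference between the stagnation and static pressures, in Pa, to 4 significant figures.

ΔP ≈ 2165 Pa

Bernoulli between the free stream and the stagnation point: ½ρv² = P_stag − P_static.
ΔP = ½·1.175·60.70² = 2165 Pa.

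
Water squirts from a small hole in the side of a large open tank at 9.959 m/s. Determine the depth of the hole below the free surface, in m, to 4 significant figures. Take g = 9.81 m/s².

h ≈ 5.055 m

For a small hole in a large open tank, ½v² = gh, giving h = v²/(2g).
h = 9.959²/(2·9.81) = 99.18/19.62 = 5.055 m.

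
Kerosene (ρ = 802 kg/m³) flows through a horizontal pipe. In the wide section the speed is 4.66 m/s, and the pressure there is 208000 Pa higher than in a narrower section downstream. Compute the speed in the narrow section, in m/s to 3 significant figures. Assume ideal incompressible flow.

v₂ ≈ 23.2 m/s

Horizontal Bernoulli: P₁ + ½ρv₁² = P₂ + ½ρv₂², so v₂² = v₁² + 2(P₁ − P₂)/ρ.
v₂ = √(4.66² + 2·208000/802) = √(21.7 + 519) = 23.2 m/s.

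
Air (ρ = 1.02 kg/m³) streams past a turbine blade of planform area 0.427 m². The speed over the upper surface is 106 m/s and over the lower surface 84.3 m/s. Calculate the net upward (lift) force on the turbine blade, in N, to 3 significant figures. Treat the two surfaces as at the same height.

F = 899 N

From P + ½ρv² = const at equal height, P_low − P_up = ½ρ(v_up² − v_low²).
ΔP = ½·1.02·(106² − 84.3²) = 2110 Pa.
Lift = ΔP · A = 2110 × 0.427 = 899 N.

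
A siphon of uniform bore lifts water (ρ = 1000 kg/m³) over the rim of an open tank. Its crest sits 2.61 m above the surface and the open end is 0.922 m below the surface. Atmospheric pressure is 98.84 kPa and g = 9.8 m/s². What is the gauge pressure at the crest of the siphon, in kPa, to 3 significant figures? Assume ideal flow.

P_gauge = -34.6 kPa

The outlet speed comes from Torricelli: v = √(2g·0.922) = 4.25 m/s.
With constant cross-section the crest speed equals v; applying Bernoulli from the surface up to the crest, P_top = P_atm − ½ρv² − ρg·h_top.
P_top = 98840 − ½·1000·4.25² − 1000·9.8·2.61 = 64200 Pa. So P_gauge = P_top − P_atm = -34600 Pa.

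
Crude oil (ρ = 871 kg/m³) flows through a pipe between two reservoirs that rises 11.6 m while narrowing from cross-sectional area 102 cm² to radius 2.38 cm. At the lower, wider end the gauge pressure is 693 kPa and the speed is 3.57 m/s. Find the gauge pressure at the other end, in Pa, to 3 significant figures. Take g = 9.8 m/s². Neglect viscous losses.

417000 Pa

The volume flow rate is constant, so v₂ = (A₁/A₂)v₁ = (102/17.8)·3.57 = 20.5 m/s.
Energy conservation along the streamline gives P₂ = P₁ − ½ρ(v₂² − v₁²) − ρg(h₂ − h₁).
P₂ = 693000 + ½·871·(3.57² − 20.5²) − 871·9.8·(+11.6) = 693000 + (-177000) − (99000) = 417000 Pa.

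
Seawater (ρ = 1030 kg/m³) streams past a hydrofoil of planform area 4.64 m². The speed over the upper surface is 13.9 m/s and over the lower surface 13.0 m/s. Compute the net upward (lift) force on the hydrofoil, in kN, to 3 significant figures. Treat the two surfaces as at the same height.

F ≈ 57.9 kN

With equal heights on the two surfaces, Bernoulli gives P_lower − P_upper = ½ρ(v_upper² − v_lower²).
ΔP = ½·1030·(13.9² − 13.0²) = 12500 Pa.
Lift = ΔP · A = 12500 × 4.64 = 57900 N.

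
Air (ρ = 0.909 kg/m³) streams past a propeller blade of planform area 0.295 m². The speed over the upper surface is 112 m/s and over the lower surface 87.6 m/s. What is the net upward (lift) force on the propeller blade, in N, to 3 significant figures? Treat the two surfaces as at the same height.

From P + ½ρv² = const at equal height, P_low − P_up = ½ρ(v_up² − v_low²).
ΔP = ½·0.909·(112² − 87.6²) = 2210 Pa.
Lift = ΔP · A = 2210 × 0.295 = 653 N.

F ≈ 653 N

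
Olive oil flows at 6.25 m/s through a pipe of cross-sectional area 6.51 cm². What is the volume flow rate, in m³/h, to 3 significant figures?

Q = A·v = 0.000651 m² × 6.25 m/s = 0.00407 m³/s.
Converting: 0.00407 m³/s × 3600 = 14.6 m³/h.

Q ≈ 14.6 m³/h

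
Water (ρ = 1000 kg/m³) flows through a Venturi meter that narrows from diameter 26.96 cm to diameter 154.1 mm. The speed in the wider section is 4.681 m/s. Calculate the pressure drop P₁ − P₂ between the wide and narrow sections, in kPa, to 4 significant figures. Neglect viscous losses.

Continuity gives A₁v₁ = A₂v₂, so v₂ = (570.9 cm²)/(186.5 cm²) × 4.681 m/s = 14.33 m/s.
With no height change, Bernoulli's equation is P₁ + ½ρv₁² = P₂ + ½ρv₂².
P₁ − P₂ = ½·1000·(14.33² − 4.681²) = ½·1000·183.4 = 91680 Pa.

ΔP = 91.68 kPa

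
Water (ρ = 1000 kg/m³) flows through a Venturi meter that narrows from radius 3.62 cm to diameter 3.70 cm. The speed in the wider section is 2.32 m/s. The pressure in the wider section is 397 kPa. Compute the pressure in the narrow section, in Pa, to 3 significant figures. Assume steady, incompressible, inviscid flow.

By continuity, v₂ = v₁·A₁/A₂ = 2.32·(41.2/10.8) = 8.88 m/s.
With no height change, Bernoulli's equation is P₁ + ½ρv₁² = P₂ + ½ρv₂².
P₂ = P₁ − ½ρ(v₂² − v₁²) = 397000 − ½·1000·(8.88² − 2.32²) = 397000 − 36800 = 360000 Pa.

P₂ = 360000 Pa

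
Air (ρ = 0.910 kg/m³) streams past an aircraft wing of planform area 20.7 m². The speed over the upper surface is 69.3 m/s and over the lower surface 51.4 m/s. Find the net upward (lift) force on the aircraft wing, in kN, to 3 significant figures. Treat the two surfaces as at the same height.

F ≈ 20.3 kN

With equal heights on the two surfaces, Bernoulli gives P_lower − P_upper = ½ρ(v_upper² − v_lower²).
ΔP = ½·0.910·(69.3² − 51.4²) = 983 Pa.
Lift = ΔP · A = 983 × 20.7 = 20300 N.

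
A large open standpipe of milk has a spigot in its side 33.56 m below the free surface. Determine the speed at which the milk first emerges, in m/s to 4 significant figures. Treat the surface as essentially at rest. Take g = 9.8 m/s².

Torricelli's result v = √(2gh) gives v = √(2·9.8·33.56) = 25.65 m/s.

25.65 m/s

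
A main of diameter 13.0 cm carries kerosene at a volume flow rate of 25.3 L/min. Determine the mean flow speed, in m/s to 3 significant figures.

Q = 25.3 L/min = 0.000422 m³/s.
v = Q/A = 0.000422 / 0.0133 = 0.0318 m/s.

0.0318 m/s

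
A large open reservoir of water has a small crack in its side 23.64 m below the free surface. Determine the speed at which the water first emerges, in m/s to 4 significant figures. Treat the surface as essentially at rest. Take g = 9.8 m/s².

With the surface at rest and both surface and jet at atmospheric pressure, Bernoulli gives ρg h = ½ρv², so v = √(2gh) = √(2·9.8·23.64) = 21.53 m/s.

v = 21.53 m/s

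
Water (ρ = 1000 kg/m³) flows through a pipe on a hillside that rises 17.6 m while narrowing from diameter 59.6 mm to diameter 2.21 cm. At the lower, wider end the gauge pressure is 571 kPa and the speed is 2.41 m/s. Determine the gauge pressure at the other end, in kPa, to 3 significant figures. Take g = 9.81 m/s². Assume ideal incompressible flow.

The volume flow rate is constant, so v₂ = (A₁/A₂)v₁ = (27.9/3.84)·2.41 = 17.5 m/s.
Energy conservation along the streamline gives P₂ = P₁ − ½ρ(v₂² − v₁²) − ρg(h₂ − h₁).
P₂ = 571000 + ½·1000·(2.41² − 17.5²) − 1000·9.81·(+17.6) = 571000 + (-151000) − (173000) = 248000 Pa.

P₂ ≈ 248 kPa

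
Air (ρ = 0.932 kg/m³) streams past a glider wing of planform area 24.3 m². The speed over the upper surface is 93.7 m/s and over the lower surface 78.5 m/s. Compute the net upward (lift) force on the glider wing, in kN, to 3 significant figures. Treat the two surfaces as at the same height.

F = 29.6 kN

With equal heights on the two surfaces, Bernoulli gives P_lower − P_upper = ½ρ(v_upper² − v_lower²).
ΔP = ½·0.932·(93.7² − 78.5²) = 1220 Pa.
Lift = ΔP · A = 1220 × 24.3 = 29600 N.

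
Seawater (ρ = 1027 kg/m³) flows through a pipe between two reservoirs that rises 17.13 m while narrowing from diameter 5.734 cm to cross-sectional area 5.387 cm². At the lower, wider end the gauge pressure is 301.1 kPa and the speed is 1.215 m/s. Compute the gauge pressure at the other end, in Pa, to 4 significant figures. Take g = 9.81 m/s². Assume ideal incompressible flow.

Continuity gives A₁v₁ = A₂v₂, so v₂ = (25.82 cm²)/(5.387 cm²) × 1.215 m/s = 5.824 m/s.
Energy conservation along the streamline gives P₂ = P₁ − ½ρ(v₂² − v₁²) − ρg(h₂ − h₁).
P₂ = 301100 + ½·1027·(1.215² − 5.824²) − 1027·9.81·(+17.13) = 301100 + (-16660) − (172600) = 111900 Pa.

P₂ ≈ 111900 Pa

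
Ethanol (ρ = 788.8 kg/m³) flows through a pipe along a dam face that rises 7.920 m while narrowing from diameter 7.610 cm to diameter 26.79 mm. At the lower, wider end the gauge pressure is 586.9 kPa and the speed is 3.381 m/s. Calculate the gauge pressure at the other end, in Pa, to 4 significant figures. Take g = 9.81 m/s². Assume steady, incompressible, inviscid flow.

P₂ = 236600 Pa

Mass conservation (A₁v₁ = A₂v₂) gives v₂ = 3.381 × 45.48/5.637 = 27.28 m/s.
Energy conservation along the streamline gives P₂ = P₁ − ½ρ(v₂² − v₁²) − ρg(h₂ − h₁).
P₂ = 586900 + ½·788.8·(3.381² − 27.28²) − 788.8·9.81·(+7.920) = 586900 + (-289000) − (61290) = 236600 Pa.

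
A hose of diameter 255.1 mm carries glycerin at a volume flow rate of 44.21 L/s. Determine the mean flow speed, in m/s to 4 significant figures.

v = 0.8650 m/s

Q = 44.21 L/s = 0.04421 m³/s.
v = Q/A = 0.04421 / 0.05111 = 0.8650 m/s.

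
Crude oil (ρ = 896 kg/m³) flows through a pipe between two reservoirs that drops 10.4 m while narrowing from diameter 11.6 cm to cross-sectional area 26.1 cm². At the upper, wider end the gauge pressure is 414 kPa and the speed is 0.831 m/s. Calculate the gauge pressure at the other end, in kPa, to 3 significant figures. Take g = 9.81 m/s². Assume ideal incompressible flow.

Mass conservation (A₁v₁ = A₂v₂) gives v₂ = 0.831 × 106/26.1 = 3.36 m/s.
Applying Bernoulli between the two ends and solving for P₂: P₂ = P₁ + ½ρ(v₁² − v₂²) − ρgΔh.
P₂ = 414000 + ½·896·(0.831² − 3.36²) − 896·9.81·(−10.4) = 414000 + (-4760) − (-91400) = 501000 Pa.

P₂ ≈ 501 kPa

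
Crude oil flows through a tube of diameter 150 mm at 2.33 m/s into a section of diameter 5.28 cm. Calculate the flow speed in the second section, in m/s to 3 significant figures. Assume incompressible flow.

Mass conservation (A₁v₁ = A₂v₂) gives v₂ = 2.33 × 177/21.9 = 18.8 m/s.

v₂ = 18.8 m/s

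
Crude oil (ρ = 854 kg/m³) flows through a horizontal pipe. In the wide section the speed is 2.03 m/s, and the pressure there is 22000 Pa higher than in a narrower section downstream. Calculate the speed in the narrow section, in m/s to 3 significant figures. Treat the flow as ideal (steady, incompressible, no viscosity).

v₂ = 7.46 m/s

Horizontal Bernoulli: P₁ + ½ρv₁² = P₂ + ½ρv₂², so v₂² = v₁² + 2(P₁ − P₂)/ρ.
v₂ = √(2.03² + 2·22000/854) = √(4.12 + 51.5) = 7.46 m/s.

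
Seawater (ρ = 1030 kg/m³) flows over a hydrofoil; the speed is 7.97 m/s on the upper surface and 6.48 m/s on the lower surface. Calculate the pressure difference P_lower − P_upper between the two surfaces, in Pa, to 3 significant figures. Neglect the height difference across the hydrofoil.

ΔP = 11100 Pa

Bernoulli (same height): P_lower − P_upper = ½ρ(v_upper² − v_lower²).
ΔP = ½·1030·(7.97² − 6.48²) = 11100 Pa.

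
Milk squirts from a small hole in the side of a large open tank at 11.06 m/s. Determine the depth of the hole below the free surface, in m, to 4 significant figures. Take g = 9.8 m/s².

h ≈ 6.241 m

Torricelli: v = √(2gh), so h = v²/(2g).
h = 11.06²/(2·9.8) = 122.3/19.60 = 6.241 m.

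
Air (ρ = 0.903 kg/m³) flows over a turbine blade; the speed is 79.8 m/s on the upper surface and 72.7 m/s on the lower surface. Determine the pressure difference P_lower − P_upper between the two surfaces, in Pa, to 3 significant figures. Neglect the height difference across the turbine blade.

489 Pa

With negligible Δh, P + ½ρv² is constant, so P_low − P_up = ½ρ(v_up² − v_low²).
ΔP = ½·0.903·(79.8² − 72.7²) = 489 Pa.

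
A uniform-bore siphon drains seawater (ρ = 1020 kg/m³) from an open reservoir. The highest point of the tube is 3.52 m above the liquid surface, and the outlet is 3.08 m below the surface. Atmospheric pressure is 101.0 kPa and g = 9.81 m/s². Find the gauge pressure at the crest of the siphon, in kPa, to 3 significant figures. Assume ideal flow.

-66.0 kPa

Bernoulli surface→outlet gives ½v² = g·h_out, so v = √(2·9.81·3.08) = 7.77 m/s.
The bore is uniform, so the speed at the crest is the same v. Bernoulli surface→crest: P_atm = P_top + ½ρv² + ρg·h_top.
P_top = 101000 − ½·1020·7.77² − 1020·9.81·3.52 = 35000 Pa. So P_gauge = P_top − P_atm = -66000 Pa.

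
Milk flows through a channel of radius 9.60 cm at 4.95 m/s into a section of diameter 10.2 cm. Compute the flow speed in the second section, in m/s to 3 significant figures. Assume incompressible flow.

v₂ = 17.5 m/s

The volume flow rate is constant, so v₂ = (A₁/A₂)v₁ = (290/81.7)·4.95 = 17.5 m/s.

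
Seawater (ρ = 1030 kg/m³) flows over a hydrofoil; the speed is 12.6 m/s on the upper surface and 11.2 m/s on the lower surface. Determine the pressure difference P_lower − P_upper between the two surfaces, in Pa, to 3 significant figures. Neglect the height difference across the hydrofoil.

17200 Pa

Bernoulli (same height): P_lower − P_upper = ½ρ(v_upper² − v_lower²).
ΔP = ½·1030·(12.6² − 11.2²) = 17200 Pa.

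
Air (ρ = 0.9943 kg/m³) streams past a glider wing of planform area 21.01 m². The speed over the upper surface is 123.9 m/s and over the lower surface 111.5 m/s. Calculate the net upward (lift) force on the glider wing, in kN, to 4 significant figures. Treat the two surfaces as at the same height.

30.49 kN

From P + ½ρv² = const at equal height, P_low − P_up = ½ρ(v_up² − v_low²).
ΔP = ½·0.9943·(123.9² − 111.5²) = 1451 Pa.
Lift = ΔP · A = 1451 × 21.01 = 30490 N.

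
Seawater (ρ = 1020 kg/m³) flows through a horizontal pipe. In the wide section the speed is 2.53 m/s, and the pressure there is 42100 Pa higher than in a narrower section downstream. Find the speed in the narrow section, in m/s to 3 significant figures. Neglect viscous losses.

With h₁ = h₂, rearranging Bernoulli gives v₂ = √(v₁² + 2ΔP/ρ).
v₂ = √(2.53² + 2·42100/1020) = √(6.40 + 82.5) = 9.43 m/s.

9.43 m/s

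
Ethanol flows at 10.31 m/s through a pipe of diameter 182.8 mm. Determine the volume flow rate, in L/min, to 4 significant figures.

Q = A·v = 0.02624 m² × 10.31 m/s = 0.2706 m³/s.
Converting: 0.2706 m³/s × 60000 = 16230 L/min.

Q ≈ 16230 L/min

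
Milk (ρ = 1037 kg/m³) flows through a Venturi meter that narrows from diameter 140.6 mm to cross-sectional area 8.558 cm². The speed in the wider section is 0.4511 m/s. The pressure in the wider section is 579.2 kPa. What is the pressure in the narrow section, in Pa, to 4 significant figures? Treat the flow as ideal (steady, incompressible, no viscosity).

P₂ ≈ 544600 Pa

Mass conservation (A₁v₁ = A₂v₂) gives v₂ = 0.4511 × 155.3/8.558 = 8.184 m/s.
Bernoulli (h₁ = h₂): P₁ − P₂ = ½ρ(v₂² − v₁²).
P₂ = P₁ − ½ρ(v₂² − v₁²) = 579200 − ½·1037·(8.184² − 0.4511²) = 579200 − 34620 = 544600 Pa.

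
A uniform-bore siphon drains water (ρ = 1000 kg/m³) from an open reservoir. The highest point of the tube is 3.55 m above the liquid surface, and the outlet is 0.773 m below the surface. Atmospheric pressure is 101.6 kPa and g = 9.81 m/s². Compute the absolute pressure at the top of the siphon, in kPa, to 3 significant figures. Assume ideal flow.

P_top = 59.2 kPa

The outlet speed comes from Torricelli: v = √(2g·0.773) = 3.89 m/s.
With constant cross-section the crest speed equals v; applying Bernoulli from the surface up to the crest, P_top = P_atm − ½ρv² − ρg·h_top.
P_top = 101600 − ½·1000·3.89² − 1000·9.81·3.55 = 59200 Pa.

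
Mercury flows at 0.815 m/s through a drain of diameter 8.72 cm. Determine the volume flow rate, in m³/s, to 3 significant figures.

Q = A·v = 0.00597 m² × 0.815 m/s = 0.00487 m³/s.

Q ≈ 0.00487 m³/s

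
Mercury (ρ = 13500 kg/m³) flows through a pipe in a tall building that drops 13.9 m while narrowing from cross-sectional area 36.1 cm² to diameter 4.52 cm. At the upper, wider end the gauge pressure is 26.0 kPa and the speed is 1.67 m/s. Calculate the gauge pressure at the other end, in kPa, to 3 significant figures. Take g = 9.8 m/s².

P₂ ≈ 1790 kPa

Continuity gives A₁v₁ = A₂v₂, so v₂ = (36.1 cm²)/(16.0 cm²) × 1.67 m/s = 3.76 m/s.
Energy conservation along the streamline gives P₂ = P₁ − ½ρ(v₂² − v₁²) − ρg(h₂ − h₁).
P₂ = 26000 + ½·13500·(1.67² − 3.76²) − 13500·9.8·(−13.9) = 26000 + (-76500) − (-1840000) = 1790000 Pa.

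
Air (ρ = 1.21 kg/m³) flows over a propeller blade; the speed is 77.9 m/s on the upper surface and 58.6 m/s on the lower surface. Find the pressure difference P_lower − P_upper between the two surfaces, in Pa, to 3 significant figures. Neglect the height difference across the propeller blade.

With negligible Δh, P + ½ρv² is constant, so P_low − P_up = ½ρ(v_up² − v_low²).
ΔP = ½·1.21·(77.9² − 58.6²) = 1590 Pa.

ΔP ≈ 1590 Pa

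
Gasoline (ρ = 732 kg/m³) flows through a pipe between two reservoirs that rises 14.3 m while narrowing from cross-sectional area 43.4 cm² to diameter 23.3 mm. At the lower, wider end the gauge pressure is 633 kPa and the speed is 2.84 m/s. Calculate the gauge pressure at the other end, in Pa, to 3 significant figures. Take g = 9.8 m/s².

Continuity gives A₁v₁ = A₂v₂, so v₂ = (43.4 cm²)/(4.26 cm²) × 2.84 m/s = 28.9 m/s.
Bernoulli: P₁ + ½ρv₁² + ρg h₁ = P₂ + ½ρv₂² + ρg h₂, so P₂ = P₁ + ½ρ(v₁² − v₂²) − ρg(h₂ − h₁).
P₂ = 633000 + ½·732·(2.84² − 28.9²) − 732·9.8·(+14.3) = 633000 + (-303000) − (103000) = 228000 Pa.

228000 Pa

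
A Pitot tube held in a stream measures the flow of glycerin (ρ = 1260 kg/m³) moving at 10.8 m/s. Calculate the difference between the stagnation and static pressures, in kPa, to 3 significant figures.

ΔP = 73.5 kPa

Bernoulli between the free stream and the stagnation point: ½ρv² = P_stag − P_static.
ΔP = ½·1260·10.8² = 73500 Pa.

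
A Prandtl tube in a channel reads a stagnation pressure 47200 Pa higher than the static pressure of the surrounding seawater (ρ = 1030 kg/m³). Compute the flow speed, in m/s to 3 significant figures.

At the stagnation point the flow is brought to rest, so Bernoulli gives P_stag − P_static = ½ρv².
v = √(2ΔP/ρ) = √(2·47200/1030) = 9.57 m/s.

9.57 m/s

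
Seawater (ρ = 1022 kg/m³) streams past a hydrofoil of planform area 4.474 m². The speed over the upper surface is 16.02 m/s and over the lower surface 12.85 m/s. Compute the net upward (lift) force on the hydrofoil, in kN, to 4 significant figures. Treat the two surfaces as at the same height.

F = 209.2 kN

From P + ½ρv² = const at equal height, P_low − P_up = ½ρ(v_up² − v_low²).
ΔP = ½·1022·(16.02² − 12.85²) = 46770 Pa.
Lift = ΔP · A = 46770 × 4.474 = 209200 N.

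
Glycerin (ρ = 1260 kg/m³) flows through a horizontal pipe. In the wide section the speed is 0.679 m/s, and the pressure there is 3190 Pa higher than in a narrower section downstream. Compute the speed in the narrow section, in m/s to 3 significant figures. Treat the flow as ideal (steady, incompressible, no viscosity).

2.35 m/s

Along the level pipe P + ½ρv² is conserved, hence v₂² = v₁² + 2(P₁ − P₂)/ρ.
v₂ = √(0.679² + 2·3190/1260) = √(0.461 + 5.06) = 2.35 m/s.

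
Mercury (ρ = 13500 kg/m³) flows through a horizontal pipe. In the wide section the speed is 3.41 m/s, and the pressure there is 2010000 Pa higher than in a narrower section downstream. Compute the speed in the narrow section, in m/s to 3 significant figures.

Horizontal Bernoulli: P₁ + ½ρv₁² = P₂ + ½ρv₂², so v₂² = v₁² + 2(P₁ − P₂)/ρ.
v₂ = √(3.41² + 2·2010000/13500) = √(11.6 + 298) = 17.6 m/s.

v₂ ≈ 17.6 m/s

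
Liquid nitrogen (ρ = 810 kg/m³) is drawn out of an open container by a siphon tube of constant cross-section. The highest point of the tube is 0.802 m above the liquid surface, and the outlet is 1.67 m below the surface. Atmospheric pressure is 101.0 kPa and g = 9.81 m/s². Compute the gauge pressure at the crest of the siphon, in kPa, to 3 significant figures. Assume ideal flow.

Bernoulli surface→outlet gives ½v² = g·h_out, so v = √(2·9.81·1.67) = 5.72 m/s.
With constant cross-section the crest speed equals v; applying Bernoulli from the surface up to the crest, P_top = P_atm − ½ρv² − ρg·h_top.
P_top = 101000 − ½·810·5.72² − 810·9.81·0.802 = 81400 Pa. So P_gauge = P_top − P_atm = -19600 Pa.

-19.6 kPa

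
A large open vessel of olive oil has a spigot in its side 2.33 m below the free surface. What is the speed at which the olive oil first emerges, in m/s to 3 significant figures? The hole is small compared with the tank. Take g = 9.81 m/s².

With the surface at rest and both surface and jet at atmospheric pressure, Bernoulli gives ρg h = ½ρv², so v = √(2gh) = √(2·9.81·2.33) = 6.76 m/s.

6.76 m/s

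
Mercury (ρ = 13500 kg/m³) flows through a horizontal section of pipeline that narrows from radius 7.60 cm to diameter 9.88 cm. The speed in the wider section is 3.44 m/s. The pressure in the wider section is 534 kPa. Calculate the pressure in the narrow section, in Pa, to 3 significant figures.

P₂ ≈ 166000 Pa

Continuity gives A₁v₁ = A₂v₂, so v₂ = (181 cm²)/(76.7 cm²) × 3.44 m/s = 8.14 m/s.
Bernoulli (h₁ = h₂): P₁ − P₂ = ½ρ(v₂² − v₁²).
P₂ = P₁ − ½ρ(v₂² − v₁²) = 534000 − ½·13500·(8.14² − 3.44²) = 534000 − 368000 = 166000 Pa.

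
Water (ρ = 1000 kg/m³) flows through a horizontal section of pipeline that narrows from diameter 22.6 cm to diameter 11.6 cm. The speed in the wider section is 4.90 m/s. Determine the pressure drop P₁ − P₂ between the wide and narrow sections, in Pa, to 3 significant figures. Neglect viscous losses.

ΔP = 161000 Pa

The volume flow rate is constant, so v₂ = (A₁/A₂)v₁ = (401/106)·4.90 = 18.6 m/s.
The pipe is horizontal, so Bernoulli reduces to P₁ + ½ρv₁² = P₂ + ½ρv₂².
P₁ − P₂ = ½·1000·(18.6² − 4.90²) = ½·1000·322 = 161000 Pa.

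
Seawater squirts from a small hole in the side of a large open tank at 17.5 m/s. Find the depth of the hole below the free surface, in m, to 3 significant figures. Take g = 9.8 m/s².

Inverting v = √(2gh) gives h = v² / 2g.
h = 17.5²/(2·9.8) = 306/19.60 = 15.6 m.

h ≈ 15.6 m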